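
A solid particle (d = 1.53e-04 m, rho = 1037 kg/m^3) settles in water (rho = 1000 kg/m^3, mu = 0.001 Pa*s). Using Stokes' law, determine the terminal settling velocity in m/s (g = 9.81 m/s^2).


Density difference: rho_p - rho_f = 1037 - 1000 = 37 kg/m^3
d^2 = (1.53e-04)^2 = 2.3409e-08 m^2
Numerator = (rho_p - rho_f) * g * d^2 = 37 * 9.81 * 2.3409e-08 = 8.4967647e-06
Denominator = 18 * mu = 18 * 0.001 = 0.018
v_s = 8.4967647e-06 / 0.018 = 4.72042e-04 m/s
Check: Re = rho_f * v_s * d / mu = 1000 * 4.72042e-04 * 1.53e-04 / 0.001 = 0.0722 < 1, so Stokes' law applies.

4.72042e-04 m/s


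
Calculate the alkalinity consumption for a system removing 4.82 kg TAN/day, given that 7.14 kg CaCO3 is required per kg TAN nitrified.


Alkalinity factor: 7.14 kg CaCO3 consumed per kg TAN nitrified
alk = 4.82 kg TAN * 7.14 = 34.4148 kg CaCO3/day

34.4148 kg CaCO3/day


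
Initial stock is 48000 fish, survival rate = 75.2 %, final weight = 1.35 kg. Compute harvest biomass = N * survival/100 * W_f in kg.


Survivors = 48000 * 75.2/100 = 36096 fish
Harvest biomass = survivors * W_f = 36096 * 1.35 = 48729.6 kg

48729.6 kg


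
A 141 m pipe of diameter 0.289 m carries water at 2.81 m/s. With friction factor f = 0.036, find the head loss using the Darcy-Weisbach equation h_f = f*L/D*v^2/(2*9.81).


v^2 = 2.81^2 = 7.8961 m^2/s^2
L/D = 141/0.289 = 487.88927
h_f = f*(L/D)*v^2/(2g) = 0.036 * 487.88927 * 7.8961 / 19.62 = 7.06867 m

7.06867 m


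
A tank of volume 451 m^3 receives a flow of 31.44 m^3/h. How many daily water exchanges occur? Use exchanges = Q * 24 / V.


Daily flow volume = 31.44 m^3/h * 24 h = 754.56 m^3/day
Exchanges = daily flow / tank volume = 754.56 / 451 = 1.67308 exchanges/day

1.67308 exchanges/day


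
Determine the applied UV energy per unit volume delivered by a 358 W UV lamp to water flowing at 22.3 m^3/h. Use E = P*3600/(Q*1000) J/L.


Energy delivered per hour = 358 W * 3600 s = 1288800 J/h
Volume treated per hour = 22.3 m^3/h * 1000 = 22300 L/h
dose = 1288800 / 22300 = 57.7937 J/L

57.7937 J/L


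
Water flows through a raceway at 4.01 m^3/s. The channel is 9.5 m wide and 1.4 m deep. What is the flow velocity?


Cross-sectional area = W * d = 9.5 * 1.4 = 13.3 m^2
Velocity = Q / A = 4.01 / 13.3 = 0.301504 m/s

0.301504 m/s


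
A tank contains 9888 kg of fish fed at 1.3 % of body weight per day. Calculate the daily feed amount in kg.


Feeding rate fraction = 1.3% / 100 = 0.013
Daily feed = 9888 kg * 0.013 = 128.544 kg/day

128.544 kg/day


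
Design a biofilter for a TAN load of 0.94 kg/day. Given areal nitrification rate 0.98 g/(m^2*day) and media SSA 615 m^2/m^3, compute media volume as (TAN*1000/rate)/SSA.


A = 0.94*1000 / 0.98 = 959.18367 m^2
V = 959.18367 / 615 = 1.55965

1.55965 m^3


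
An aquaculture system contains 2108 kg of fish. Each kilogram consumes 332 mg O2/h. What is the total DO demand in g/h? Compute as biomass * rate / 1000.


Total O2 consumption (mg/h) = 2108 kg * 332 mg/(kg*h) = 699856 mg/h
Convert to g/h: 699856 / 1000 = 699.856 g/h

699.856 g/h


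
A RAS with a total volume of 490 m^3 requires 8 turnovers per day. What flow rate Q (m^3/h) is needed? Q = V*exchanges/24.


Daily recirculation volume = 490 m^3 * 8 = 3920 m^3/day
Flow rate Q = daily volume / 24 h = 3920 / 24 = 163.333 m^3/h

163.333 m^3/h


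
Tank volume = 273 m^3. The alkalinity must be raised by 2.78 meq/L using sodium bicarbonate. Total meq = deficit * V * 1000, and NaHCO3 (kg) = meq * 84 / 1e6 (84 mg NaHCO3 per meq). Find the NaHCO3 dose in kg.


Tank volume in L = 273 m^3 * 1000 = 273000 L
Total meq required = 2.78 meq/L * 273000 L = 758940 meq
NaHCO3 mass = 758940 meq * 84 mg/meq / 1e6 = 63.751 kg

63.751 kg


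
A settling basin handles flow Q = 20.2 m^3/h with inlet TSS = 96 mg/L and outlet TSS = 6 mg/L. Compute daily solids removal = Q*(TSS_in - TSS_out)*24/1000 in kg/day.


Concentration drop: TSS_in - TSS_out = 96 - 6 = 90 mg/L
Hourly solids removed = Q * dTSS = 20.2 m^3/h * 90 mg/L = 1818 g/h  (m^3/h * mg/L = g/h)
Daily solids removed = 1818 * 24 = 43632 g/day
Convert g to kg: 43632 / 1000 = 43.632 kg/day

43.632 kg/day


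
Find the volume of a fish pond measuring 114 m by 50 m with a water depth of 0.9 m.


Base area = L * W = 114 * 50 = 5700 m^2
Volume = area * depth = 5700 * 0.9 = 5130 m^3

5130 m^3


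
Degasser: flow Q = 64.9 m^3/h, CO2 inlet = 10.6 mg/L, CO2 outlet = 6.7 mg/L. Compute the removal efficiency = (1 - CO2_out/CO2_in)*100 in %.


CO2_out / CO2_in = 6.7 / 10.6 = 0.63207547
Fraction remaining = 0.63207547
efficiency = (1 - 0.63207547) * 100 = 36.7925 %

36.7925 %


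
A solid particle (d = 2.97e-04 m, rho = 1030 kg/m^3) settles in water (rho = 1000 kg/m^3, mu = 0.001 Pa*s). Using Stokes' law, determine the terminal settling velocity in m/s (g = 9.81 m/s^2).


Density difference: rho_p - rho_f = 1030 - 1000 = 30 kg/m^3
d^2 = (2.97e-04)^2 = 8.8209e-08 m^2
Numerator = (rho_p - rho_f) * g * d^2 = 30 * 9.81 * 8.8209e-08 = 2.5959909e-05
Denominator = 18 * mu = 18 * 0.001 = 0.018
v_s = 2.5959909e-05 / 0.018 = 0.00144222 m/s
Check: Re = rho_f * v_s * d / mu = 1000 * 0.00144222 * 2.97e-04 / 0.001 = 0.428 < 1, so Stokes' law applies.

0.00144222 m/s


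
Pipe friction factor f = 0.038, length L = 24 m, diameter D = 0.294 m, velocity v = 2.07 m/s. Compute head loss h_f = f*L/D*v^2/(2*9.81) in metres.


v^2 = 2.07^2 = 4.2849 m^2/s^2
L/D = 24/0.294 = 81.632653
h_f = f*(L/D)*v^2/(2g) = 0.038 * 81.632653 * 4.2849 / 19.62 = 0.677469 m

0.677469 m


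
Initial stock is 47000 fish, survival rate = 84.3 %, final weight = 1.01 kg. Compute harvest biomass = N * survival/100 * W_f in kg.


Survivors = 47000 * 84.3/100 = 39621 fish
Harvest biomass = survivors * W_f = 39621 * 1.01 = 40017.21 kg

40017.21 kg


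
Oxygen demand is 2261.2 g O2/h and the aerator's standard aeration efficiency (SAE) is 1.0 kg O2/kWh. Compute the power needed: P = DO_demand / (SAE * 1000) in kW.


SAE in g O2/kWh = 1.0 * 1000 = 1000 g/kWh
P = DO_demand / SAE_g = 2261.2 / 1000 = 2.2612 kW

2.2612 kW


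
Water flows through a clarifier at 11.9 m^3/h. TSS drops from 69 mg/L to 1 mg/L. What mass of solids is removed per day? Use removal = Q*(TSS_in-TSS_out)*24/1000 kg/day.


Concentration drop: TSS_in - TSS_out = 69 - 1 = 68 mg/L
Hourly solids removed = Q * dTSS = 11.9 m^3/h * 68 mg/L = 809.2 g/h  (m^3/h * mg/L = g/h)
Daily solids removed = 809.2 * 24 = 19420.8 g/day
Convert g to kg: 19420.8 / 1000 = 19.4208 kg/day

19.4208 kg/day


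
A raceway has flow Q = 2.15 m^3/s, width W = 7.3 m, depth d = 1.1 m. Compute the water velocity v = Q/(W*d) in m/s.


Cross-sectional area = W * d = 7.3 * 1.1 = 8.03 m^2
Velocity = Q / A = 2.15 / 8.03 = 0.267746 m/s

0.267746 m/s


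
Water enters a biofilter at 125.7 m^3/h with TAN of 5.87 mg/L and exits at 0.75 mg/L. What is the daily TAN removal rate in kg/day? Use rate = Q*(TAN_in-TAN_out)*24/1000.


Concentration drop: TAN_in - TAN_out = 5.87 - 0.75 = 5.12 mg/L
Hourly TAN removed = Q * dTAN = 125.7 m^3/h * 5.12 mg/L = 643.584 g/h  (m^3/h * mg/L = g/h)
Daily TAN removed = 643.584 * 24 = 15446.016 g/day
Convert to kg/day: 15446.016 / 1000 = 15.446016 kg/day

15.446016 kg/day


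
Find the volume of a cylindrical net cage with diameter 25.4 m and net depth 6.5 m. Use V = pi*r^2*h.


r = d/2 = 25.4/2 = 12.7 m
Base area = pi*r^2 = pi*12.7^2 = 506.70748 m^2
Volume = 506.70748 * 6.5 = 3293.6 m^3

3293.6 m^3


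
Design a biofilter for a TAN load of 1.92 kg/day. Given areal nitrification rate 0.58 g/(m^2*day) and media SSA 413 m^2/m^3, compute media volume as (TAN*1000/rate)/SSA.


A = 1.92*1000 / 0.58 = 3310.3448 m^2
V = 3310.3448 / 413 = 8.01536

8.01536 m^3


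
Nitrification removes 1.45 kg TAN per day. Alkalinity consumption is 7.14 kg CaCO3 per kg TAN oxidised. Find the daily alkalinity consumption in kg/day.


Alkalinity factor: 7.14 kg CaCO3 consumed per kg TAN nitrified
alk = 1.45 kg TAN * 7.14 = 10.353 kg CaCO3/day

10.353 kg CaCO3/day


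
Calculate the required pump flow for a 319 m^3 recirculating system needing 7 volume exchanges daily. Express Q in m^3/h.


Daily recirculation volume = 319 m^3 * 7 = 2233 m^3/day
Flow rate Q = daily volume / 24 h = 2233 / 24 = 93.0417 m^3/h

93.0417 m^3/h


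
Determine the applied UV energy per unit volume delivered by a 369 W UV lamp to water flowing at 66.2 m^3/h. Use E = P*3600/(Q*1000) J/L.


Energy delivered per hour = 369 W * 3600 s = 1328400 J/h
Volume treated per hour = 66.2 m^3/h * 1000 = 66200 L/h
dose = 1328400 / 66200 = 20.0665 J/L

20.0665 J/L


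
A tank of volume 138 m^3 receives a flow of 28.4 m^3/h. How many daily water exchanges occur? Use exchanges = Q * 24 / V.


Daily flow volume = 28.4 m^3/h * 24 h = 681.6 m^3/day
Exchanges = daily flow / tank volume = 681.6 / 138 = 4.93913 exchanges/day

4.93913 exchanges/day


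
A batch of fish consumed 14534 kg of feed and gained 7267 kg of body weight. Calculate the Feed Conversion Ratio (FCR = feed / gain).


FCR = feed consumed / weight gained
FCR = 14534 kg / 7267 kg = 2

2


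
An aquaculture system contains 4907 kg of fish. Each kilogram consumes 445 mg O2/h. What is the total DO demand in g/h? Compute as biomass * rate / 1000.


Total O2 consumption (mg/h) = 4907 kg * 445 mg/(kg*h) = 2183615 mg/h
Convert to g/h: 2183615 / 1000 = 2183.615 g/h

2183.615 g/h


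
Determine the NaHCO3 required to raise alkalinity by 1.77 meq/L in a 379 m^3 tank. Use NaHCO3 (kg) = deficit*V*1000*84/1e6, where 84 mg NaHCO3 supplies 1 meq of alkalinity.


Tank volume in L = 379 m^3 * 1000 = 379000 L
Total meq required = 1.77 meq/L * 379000 L = 670830 meq
NaHCO3 mass = 670830 meq * 84 mg/meq / 1e6 = 56.3497 kg

56.3497 kg


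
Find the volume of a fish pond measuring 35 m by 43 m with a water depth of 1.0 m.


Base area = L * W = 35 * 43 = 1505 m^2
Volume = area * depth = 1505 * 1.0 = 1505 m^3

1505 m^3


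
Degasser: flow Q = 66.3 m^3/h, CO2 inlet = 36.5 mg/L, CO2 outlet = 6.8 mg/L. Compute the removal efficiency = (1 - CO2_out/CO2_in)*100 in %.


CO2_out / CO2_in = 6.8 / 36.5 = 0.18630137
Fraction remaining = 0.18630137
efficiency = (1 - 0.18630137) * 100 = 81.3699 %

81.3699 %


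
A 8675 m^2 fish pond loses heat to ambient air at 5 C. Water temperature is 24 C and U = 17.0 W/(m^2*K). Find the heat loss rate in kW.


Temperature difference dT = 24 - 5 = 19 K
Heat loss (W) = U * A * dT = 17.0 * 8675 * 19 = 2802025 W
Convert to kW: 2802025 / 1000 = 2802.025 kW

2802.025 kW


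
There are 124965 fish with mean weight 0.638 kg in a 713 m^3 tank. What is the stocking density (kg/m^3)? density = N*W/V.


Total biomass = 124965 fish * 0.638 kg = 79727.67 kg
Density = total biomass / volume = 79727.67 / 713 = 111.82 kg/m^3

111.82 kg/m^3


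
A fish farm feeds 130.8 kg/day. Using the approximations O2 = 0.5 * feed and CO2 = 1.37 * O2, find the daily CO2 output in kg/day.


O2 = 130.8 * 0.5 = 65.4
CO2 = 65.4 * 1.37 = 89.598

89.598 kg/day


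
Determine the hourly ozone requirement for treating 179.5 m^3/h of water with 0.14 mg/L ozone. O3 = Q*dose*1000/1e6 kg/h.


O3 demand (mg/h) = Q * dose * 1000 = 179.5 * 0.14 * 1000 = 25130 mg/h
Convert mg to kg: 25130 / 1e6 = 0.02513 kg/h

0.02513 kg/h


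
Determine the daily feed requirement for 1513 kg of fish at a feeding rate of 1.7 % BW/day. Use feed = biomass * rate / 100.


Feeding rate fraction = 1.7% / 100 = 0.017
Daily feed = 1513 kg * 0.017 = 25.721 kg/day

25.721 kg/day


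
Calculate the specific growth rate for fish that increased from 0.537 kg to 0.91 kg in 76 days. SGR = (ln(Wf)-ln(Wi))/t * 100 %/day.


ln(W_f) = ln(0.91) = -0.094310679
ln(W_i) = ln(0.537) = -0.62175718
ln(W_f) - ln(W_i) = -0.094310679 - -0.62175718 = 0.5274465
SGR = 0.5274465 / 76 * 100 = 0.694009 %/day

0.694009 %/day


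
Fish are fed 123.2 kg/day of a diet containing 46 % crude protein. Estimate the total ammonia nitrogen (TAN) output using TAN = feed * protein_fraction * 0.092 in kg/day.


Protein in feed = 123.2 * 46/100 = 56.672 kg/day
TAN = protein * 0.092 = 56.672 * 0.092 = 5.213824 kg/day

5.213824 kg/day


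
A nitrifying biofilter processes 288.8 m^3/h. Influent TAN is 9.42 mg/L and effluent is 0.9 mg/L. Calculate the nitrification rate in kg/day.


Concentration drop: TAN_in - TAN_out = 9.42 - 0.9 = 8.52 mg/L
Hourly TAN removed = Q * dTAN = 288.8 m^3/h * 8.52 mg/L = 2460.576 g/h  (m^3/h * mg/L = g/h)
Daily TAN removed = 2460.576 * 24 = 59053.824 g/day
Convert to kg/day: 59053.824 / 1000 = 59.053824 kg/day

59.053824 kg/day


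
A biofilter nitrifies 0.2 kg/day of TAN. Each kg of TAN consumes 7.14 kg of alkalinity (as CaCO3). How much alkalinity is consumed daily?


Alkalinity factor: 7.14 kg CaCO3 consumed per kg TAN nitrified
alk = 0.2 kg TAN * 7.14 = 1.428 kg CaCO3/day

1.428 kg CaCO3/day


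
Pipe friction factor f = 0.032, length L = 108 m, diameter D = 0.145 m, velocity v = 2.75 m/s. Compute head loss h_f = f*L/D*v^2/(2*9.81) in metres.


v^2 = 2.75^2 = 7.5625 m^2/s^2
L/D = 108/0.145 = 744.82759
h_f = f*(L/D)*v^2/(2g) = 0.032 * 744.82759 * 7.5625 / 19.62 = 9.18697 m

9.18697 m


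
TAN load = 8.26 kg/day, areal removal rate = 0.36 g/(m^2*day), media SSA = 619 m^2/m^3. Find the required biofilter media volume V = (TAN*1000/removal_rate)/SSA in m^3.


A = 8.26*1000 / 0.36 = 22944.444 m^2
V = 22944.444 / 619 = 37.067

37.067 m^3


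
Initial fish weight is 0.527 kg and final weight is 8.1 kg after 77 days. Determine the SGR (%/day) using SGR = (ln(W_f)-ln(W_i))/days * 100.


ln(W_f) = ln(8.1) = 2.0918641
ln(W_i) = ln(0.527) = -0.64055473
ln(W_f) - ln(W_i) = 2.0918641 - -0.64055473 = 2.7324188
SGR = 2.7324188 / 77 * 100 = 3.5486 %/day

3.5486 %/day


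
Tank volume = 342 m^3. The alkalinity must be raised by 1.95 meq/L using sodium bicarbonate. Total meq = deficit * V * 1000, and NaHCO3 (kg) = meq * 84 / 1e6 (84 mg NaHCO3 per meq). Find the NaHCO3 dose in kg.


Tank volume in L = 342 m^3 * 1000 = 342000 L
Total meq required = 1.95 meq/L * 342000 L = 666900 meq
NaHCO3 mass = 666900 meq * 84 mg/meq / 1e6 = 56.0196 kg

56.0196 kg


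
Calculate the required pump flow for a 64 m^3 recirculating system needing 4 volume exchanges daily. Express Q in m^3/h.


Daily recirculation volume = 64 m^3 * 4 = 256 m^3/day
Flow rate Q = daily volume / 24 h = 256 / 24 = 10.6667 m^3/h

10.6667 m^3/h


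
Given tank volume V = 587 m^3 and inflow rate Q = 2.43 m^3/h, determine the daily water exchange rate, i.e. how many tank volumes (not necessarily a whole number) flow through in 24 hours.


Daily flow volume = 2.43 m^3/h * 24 h = 58.32 m^3/day
Exchanges = daily flow / tank volume = 58.32 / 587 = 0.0993526 exchanges/day

0.0993526 exchanges/day


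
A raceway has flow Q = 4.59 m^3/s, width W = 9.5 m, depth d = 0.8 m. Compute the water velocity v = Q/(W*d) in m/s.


Cross-sectional area = W * d = 9.5 * 0.8 = 7.6 m^2
Velocity = Q / A = 4.59 / 7.6 = 0.603947 m/s

0.603947 m/s


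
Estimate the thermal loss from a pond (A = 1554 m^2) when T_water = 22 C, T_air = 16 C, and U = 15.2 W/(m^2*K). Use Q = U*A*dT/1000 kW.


Temperature difference dT = 22 - 16 = 6 K
Heat loss (W) = U * A * dT = 15.2 * 1554 * 6 = 141724.8 W
Convert to kW: 141724.8 / 1000 = 141.7248 kW

141.7248 kW


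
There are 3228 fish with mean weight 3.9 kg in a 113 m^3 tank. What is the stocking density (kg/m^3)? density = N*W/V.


Total biomass = 3228 fish * 3.9 kg = 12589.2 kg
Density = total biomass / volume = 12589.2 / 113 = 111.409 kg/m^3

111.409 kg/m^3


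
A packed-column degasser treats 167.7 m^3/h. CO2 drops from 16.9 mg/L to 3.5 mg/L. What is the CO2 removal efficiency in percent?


CO2_out / CO2_in = 3.5 / 16.9 = 0.20710059
Fraction remaining = 0.20710059
efficiency = (1 - 0.20710059) * 100 = 79.2899 %

79.2899 %


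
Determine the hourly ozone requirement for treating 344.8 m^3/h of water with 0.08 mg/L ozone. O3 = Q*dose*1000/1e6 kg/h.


O3 demand (mg/h) = Q * dose * 1000 = 344.8 * 0.08 * 1000 = 27584 mg/h
Convert mg to kg: 27584 / 1e6 = 0.027584 kg/h

0.027584 kg/h


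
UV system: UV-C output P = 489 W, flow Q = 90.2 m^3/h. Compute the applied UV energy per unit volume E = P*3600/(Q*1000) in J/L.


Energy delivered per hour = 489 W * 3600 s = 1760400 J/h
Volume treated per hour = 90.2 m^3/h * 1000 = 90200 L/h
dose = 1760400 / 90200 = 19.5166 J/L

19.5166 J/L


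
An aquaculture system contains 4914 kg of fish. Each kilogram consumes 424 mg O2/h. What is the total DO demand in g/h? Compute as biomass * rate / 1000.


Total O2 consumption (mg/h) = 4914 kg * 424 mg/(kg*h) = 2083536 mg/h
Convert to g/h: 2083536 / 1000 = 2083.536 g/h

2083.536 g/h


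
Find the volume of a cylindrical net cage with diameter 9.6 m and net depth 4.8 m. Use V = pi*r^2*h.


r = d/2 = 9.6/2 = 4.8 m
Base area = pi*r^2 = pi*4.8^2 = 72.382295 m^2
Volume = 72.382295 * 4.8 = 347.435 m^3

347.435 m^3


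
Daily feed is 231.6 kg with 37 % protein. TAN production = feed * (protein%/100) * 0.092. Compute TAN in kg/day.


Protein in feed = 231.6 * 37/100 = 85.692 kg/day
TAN = protein * 0.092 = 85.692 * 0.092 = 7.883664 kg/day

7.883664 kg/day


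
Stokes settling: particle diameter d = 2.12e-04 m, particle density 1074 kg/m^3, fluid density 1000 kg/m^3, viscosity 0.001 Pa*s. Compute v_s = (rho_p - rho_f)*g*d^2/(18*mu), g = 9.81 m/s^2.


Density difference: rho_p - rho_f = 1074 - 1000 = 74 kg/m^3
d^2 = (2.12e-04)^2 = 4.4944e-08 m^2
Numerator = (rho_p - rho_f) * g * d^2 = 74 * 9.81 * 4.4944e-08 = 3.2626647e-05
Denominator = 18 * mu = 18 * 0.001 = 0.018
v_s = 3.2626647e-05 / 0.018 = 0.00181259 m/s
Check: Re = rho_f * v_s * d / mu = 1000 * 0.00181259 * 2.12e-04 / 0.001 = 0.384 < 1, so Stokes' law applies.

0.00181259 m/s


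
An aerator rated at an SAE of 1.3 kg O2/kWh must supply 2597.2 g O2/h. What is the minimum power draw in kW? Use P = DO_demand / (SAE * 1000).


SAE in g O2/kWh = 1.3 * 1000 = 1300 g/kWh
P = DO_demand / SAE_g = 2597.2 / 1300 = 1.99785 kW

1.99785 kW


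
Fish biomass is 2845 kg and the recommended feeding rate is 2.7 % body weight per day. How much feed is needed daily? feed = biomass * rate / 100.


Feeding rate fraction = 2.7% / 100 = 0.027
Daily feed = 2845 kg * 0.027 = 76.815 kg/day

76.815 kg/day


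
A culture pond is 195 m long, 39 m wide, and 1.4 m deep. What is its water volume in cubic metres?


Base area = L * W = 195 * 39 = 7605 m^2
Volume = area * depth = 7605 * 1.4 = 10647 m^3

10647 m^3


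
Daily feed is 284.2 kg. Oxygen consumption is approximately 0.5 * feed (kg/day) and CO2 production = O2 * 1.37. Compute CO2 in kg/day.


O2 = 284.2 * 0.5 = 142.1
CO2 = 142.1 * 1.37 = 194.677

194.677 kg/day


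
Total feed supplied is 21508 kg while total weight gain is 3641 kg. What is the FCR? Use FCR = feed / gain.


FCR = feed consumed / weight gained
FCR = 21508 kg / 3641 kg = 5.90717

5.90717


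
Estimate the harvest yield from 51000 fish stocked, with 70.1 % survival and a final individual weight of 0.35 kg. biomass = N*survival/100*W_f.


Survivors = 51000 * 70.1/100 = 35751 fish
Harvest biomass = survivors * W_f = 35751 * 0.35 = 12512.85 kg

12512.85 kg


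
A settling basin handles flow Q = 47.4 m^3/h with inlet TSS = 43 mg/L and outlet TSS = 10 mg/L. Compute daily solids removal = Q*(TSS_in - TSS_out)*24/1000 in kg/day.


Concentration drop: TSS_in - TSS_out = 43 - 10 = 33 mg/L
Hourly solids removed = Q * dTSS = 47.4 m^3/h * 33 mg/L = 1564.2 g/h  (m^3/h * mg/L = g/h)
Daily solids removed = 1564.2 * 24 = 37540.8 g/day
Convert g to kg: 37540.8 / 1000 = 37.5408 kg/day

37.5408 kg/day


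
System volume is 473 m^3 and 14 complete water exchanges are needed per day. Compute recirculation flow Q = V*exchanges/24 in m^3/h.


Daily recirculation volume = 473 m^3 * 14 = 6622 m^3/day
Flow rate Q = daily volume / 24 h = 6622 / 24 = 275.917 m^3/h

275.917 m^3/h


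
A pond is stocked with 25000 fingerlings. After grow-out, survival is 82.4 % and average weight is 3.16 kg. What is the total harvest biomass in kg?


Survivors = 25000 * 82.4/100 = 20600 fish
Harvest biomass = survivors * W_f = 20600 * 3.16 = 65096 kg

65096 kg


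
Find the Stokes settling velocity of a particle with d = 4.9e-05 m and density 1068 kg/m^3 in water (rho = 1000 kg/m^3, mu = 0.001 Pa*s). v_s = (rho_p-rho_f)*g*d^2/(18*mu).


Density difference: rho_p - rho_f = 1068 - 1000 = 68 kg/m^3
d^2 = (4.9e-05)^2 = 2.401e-09 m^2
Numerator = (rho_p - rho_f) * g * d^2 = 68 * 9.81 * 2.401e-09 = 1.6016591e-06
Denominator = 18 * mu = 18 * 0.001 = 0.018
v_s = 1.6016591e-06 / 0.018 = 8.89811e-05 m/s
Check: Re = rho_f * v_s * d / mu = 1000 * 8.89811e-05 * 4.9e-05 / 0.001 = 0.00436 < 1, so Stokes' law applies.

8.89811e-05 m/s


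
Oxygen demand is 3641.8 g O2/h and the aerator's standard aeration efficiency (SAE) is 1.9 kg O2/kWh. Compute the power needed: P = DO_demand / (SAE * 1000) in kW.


SAE in g O2/kWh = 1.9 * 1000 = 1900 g/kWh
P = DO_demand / SAE_g = 3641.8 / 1900 = 1.91674 kW

1.91674 kW


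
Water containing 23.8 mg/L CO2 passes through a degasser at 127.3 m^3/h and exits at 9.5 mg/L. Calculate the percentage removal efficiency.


CO2_out / CO2_in = 9.5 / 23.8 = 0.39915966
Fraction remaining = 0.39915966
efficiency = (1 - 0.39915966) * 100 = 60.084 %

60.084 %


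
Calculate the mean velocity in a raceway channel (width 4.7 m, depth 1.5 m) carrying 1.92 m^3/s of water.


Cross-sectional area = W * d = 4.7 * 1.5 = 7.05 m^2
Velocity = Q / A = 1.92 / 7.05 = 0.27234 m/s

0.27234 m/s


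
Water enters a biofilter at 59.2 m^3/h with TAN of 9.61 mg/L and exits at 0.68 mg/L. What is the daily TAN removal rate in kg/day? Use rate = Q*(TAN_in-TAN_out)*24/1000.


Concentration drop: TAN_in - TAN_out = 9.61 - 0.68 = 8.93 mg/L
Hourly TAN removed = Q * dTAN = 59.2 m^3/h * 8.93 mg/L = 528.656 g/h  (m^3/h * mg/L = g/h)
Daily TAN removed = 528.656 * 24 = 12687.744 g/day
Convert to kg/day: 12687.744 / 1000 = 12.687744 kg/day

12.687744 kg/day


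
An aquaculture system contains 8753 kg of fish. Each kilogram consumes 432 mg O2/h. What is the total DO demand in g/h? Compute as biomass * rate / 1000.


Total O2 consumption (mg/h) = 8753 kg * 432 mg/(kg*h) = 3781296 mg/h
Convert to g/h: 3781296 / 1000 = 3781.296 g/h

3781.296 g/h


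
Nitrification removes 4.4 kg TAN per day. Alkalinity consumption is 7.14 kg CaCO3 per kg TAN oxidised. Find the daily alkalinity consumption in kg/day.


Alkalinity factor: 7.14 kg CaCO3 consumed per kg TAN nitrified
alk = 4.4 kg TAN * 7.14 = 31.416 kg CaCO3/day

31.416 kg CaCO3/day


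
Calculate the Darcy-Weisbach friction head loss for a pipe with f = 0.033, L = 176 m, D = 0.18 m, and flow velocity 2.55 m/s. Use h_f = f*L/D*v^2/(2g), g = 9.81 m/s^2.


v^2 = 2.55^2 = 6.5025 m^2/s^2
L/D = 176/0.18 = 977.77778
h_f = f*(L/D)*v^2/(2g) = 0.033 * 977.77778 * 6.5025 / 19.62 = 10.6939 m

10.6939 m


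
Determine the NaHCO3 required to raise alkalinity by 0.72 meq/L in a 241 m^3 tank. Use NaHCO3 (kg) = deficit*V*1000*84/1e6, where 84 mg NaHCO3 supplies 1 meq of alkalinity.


Tank volume in L = 241 m^3 * 1000 = 241000 L
Total meq required = 0.72 meq/L * 241000 L = 173520 meq
NaHCO3 mass = 173520 meq * 84 mg/meq / 1e6 = 14.5757 kg

14.5757 kg


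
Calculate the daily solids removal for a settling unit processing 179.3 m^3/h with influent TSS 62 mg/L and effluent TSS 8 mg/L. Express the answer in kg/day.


Concentration drop: TSS_in - TSS_out = 62 - 8 = 54 mg/L
Hourly solids removed = Q * dTSS = 179.3 m^3/h * 54 mg/L = 9682.2 g/h  (m^3/h * mg/L = g/h)
Daily solids removed = 9682.2 * 24 = 232372.8 g/day
Convert g to kg: 232372.8 / 1000 = 232.3728 kg/day

232.3728 kg/day


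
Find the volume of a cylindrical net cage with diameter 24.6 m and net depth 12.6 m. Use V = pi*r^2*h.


r = d/2 = 24.6/2 = 12.3 m
Base area = pi*r^2 = pi*12.3^2 = 475.29155 m^2
Volume = 475.29155 * 12.6 = 5988.67 m^3

5988.67 m^3


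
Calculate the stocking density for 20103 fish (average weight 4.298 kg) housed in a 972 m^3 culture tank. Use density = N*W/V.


Total biomass = 20103 fish * 4.298 kg = 86402.694 kg
Density = total biomass / volume = 86402.694 / 972 = 88.8917 kg/m^3

88.8917 kg/m^3


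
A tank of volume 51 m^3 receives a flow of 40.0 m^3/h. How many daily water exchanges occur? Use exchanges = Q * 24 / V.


Daily flow volume = 40.0 m^3/h * 24 h = 960 m^3/day
Exchanges = daily flow / tank volume = 960 / 51 = 18.8235 exchanges/day

18.8235 exchanges/day


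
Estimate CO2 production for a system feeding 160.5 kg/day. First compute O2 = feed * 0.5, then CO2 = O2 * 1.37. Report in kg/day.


O2 = 160.5 * 0.5 = 80.25
CO2 = 80.25 * 1.37 = 109.9425

109.9425 kg/day


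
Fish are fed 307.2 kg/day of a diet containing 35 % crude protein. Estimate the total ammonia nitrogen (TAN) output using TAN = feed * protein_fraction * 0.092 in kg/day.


Protein in feed = 307.2 * 35/100 = 107.52 kg/day
TAN = protein * 0.092 = 107.52 * 0.092 = 9.89184 kg/day

9.89184 kg/day


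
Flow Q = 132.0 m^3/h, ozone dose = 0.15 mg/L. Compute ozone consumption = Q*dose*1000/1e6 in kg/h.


O3 demand (mg/h) = Q * dose * 1000 = 132.0 * 0.15 * 1000 = 19800 mg/h
Convert mg to kg: 19800 / 1e6 = 0.0198 kg/h

0.0198 kg/h


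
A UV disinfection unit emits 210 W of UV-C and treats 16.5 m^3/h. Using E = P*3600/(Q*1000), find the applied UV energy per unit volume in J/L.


Energy delivered per hour = 210 W * 3600 s = 756000 J/h
Volume treated per hour = 16.5 m^3/h * 1000 = 16500 L/h
dose = 756000 / 16500 = 45.8182 J/L

45.8182 J/L


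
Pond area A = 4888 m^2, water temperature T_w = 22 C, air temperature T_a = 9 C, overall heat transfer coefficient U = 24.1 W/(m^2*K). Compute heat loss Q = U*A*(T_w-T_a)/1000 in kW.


Temperature difference dT = 22 - 9 = 13 K
Heat loss (W) = U * A * dT = 24.1 * 4888 * 13 = 1531410.4 W
Convert to kW: 1531410.4 / 1000 = 1531.4104 kW

1531.4104 kW


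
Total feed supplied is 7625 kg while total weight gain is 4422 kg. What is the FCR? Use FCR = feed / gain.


FCR = feed consumed / weight gained
FCR = 7625 kg / 4422 kg = 1.72433

1.72433


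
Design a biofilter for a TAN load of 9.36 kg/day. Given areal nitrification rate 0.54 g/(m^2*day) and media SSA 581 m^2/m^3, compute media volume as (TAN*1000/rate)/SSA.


A = 9.36*1000 / 0.54 = 17333.333 m^2
V = 17333.333 / 581 = 29.8336

29.8336 m^3


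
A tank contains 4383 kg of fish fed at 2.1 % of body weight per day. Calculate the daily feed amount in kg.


Feeding rate fraction = 2.1% / 100 = 0.021
Daily feed = 4383 kg * 0.021 = 92.043 kg/day

92.043 kg/day


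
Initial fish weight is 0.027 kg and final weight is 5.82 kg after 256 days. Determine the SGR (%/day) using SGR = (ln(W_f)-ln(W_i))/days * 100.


ln(W_f) = ln(5.82) = 1.7613003
ln(W_i) = ln(0.027) = -3.6119184
ln(W_f) - ln(W_i) = 1.7613003 - -3.6119184 = 5.3732187
SGR = 5.3732187 / 256 * 100 = 2.09891 %/day

2.09891 %/day


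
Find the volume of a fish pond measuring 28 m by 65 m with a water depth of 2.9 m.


Base area = L * W = 28 * 65 = 1820 m^2
Volume = area * depth = 1820 * 2.9 = 5278 m^3

5278 m^3


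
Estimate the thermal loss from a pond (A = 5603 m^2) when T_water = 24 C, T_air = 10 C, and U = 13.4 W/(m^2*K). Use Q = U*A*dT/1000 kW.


Temperature difference dT = 24 - 10 = 14 K
Heat loss (W) = U * A * dT = 13.4 * 5603 * 14 = 1051122.8 W
Convert to kW: 1051122.8 / 1000 = 1051.1228 kW

1051.1228 kW


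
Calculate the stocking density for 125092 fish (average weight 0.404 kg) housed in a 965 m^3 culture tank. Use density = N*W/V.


Total biomass = 125092 fish * 0.404 kg = 50537.168 kg
Density = total biomass / volume = 50537.168 / 965 = 52.3701 kg/m^3

52.3701 kg/m^3


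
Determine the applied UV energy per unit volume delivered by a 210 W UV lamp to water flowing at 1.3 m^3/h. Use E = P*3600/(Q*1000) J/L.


Energy delivered per hour = 210 W * 3600 s = 756000 J/h
Volume treated per hour = 1.3 m^3/h * 1000 = 1300 L/h
dose = 756000 / 1300 = 581.538 J/L

581.538 J/L


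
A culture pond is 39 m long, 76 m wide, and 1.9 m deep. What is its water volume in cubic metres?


Base area = L * W = 39 * 76 = 2964 m^2
Volume = area * depth = 2964 * 1.9 = 5631.6 m^3

5631.6 m^3


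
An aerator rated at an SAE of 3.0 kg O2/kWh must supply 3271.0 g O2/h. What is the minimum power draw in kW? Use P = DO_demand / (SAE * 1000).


SAE in g O2/kWh = 3.0 * 1000 = 3000 g/kWh
P = DO_demand / SAE_g = 3271.0 / 3000 = 1.09033 kW

1.09033 kW


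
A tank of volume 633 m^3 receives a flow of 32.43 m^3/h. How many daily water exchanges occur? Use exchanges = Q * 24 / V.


Daily flow volume = 32.43 m^3/h * 24 h = 778.32 m^3/day
Exchanges = daily flow / tank volume = 778.32 / 633 = 1.22957 exchanges/day

1.22957 exchanges/day


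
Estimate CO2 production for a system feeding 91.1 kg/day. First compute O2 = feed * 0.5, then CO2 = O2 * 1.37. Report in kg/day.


O2 = 91.1 * 0.5 = 45.55
CO2 = 45.55 * 1.37 = 62.4035

62.4035 kg/day


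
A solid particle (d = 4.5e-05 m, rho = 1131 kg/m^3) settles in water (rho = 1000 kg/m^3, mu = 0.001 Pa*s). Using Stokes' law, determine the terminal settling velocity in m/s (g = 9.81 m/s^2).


Density difference: rho_p - rho_f = 1131 - 1000 = 131 kg/m^3
d^2 = (4.5e-05)^2 = 2.025e-09 m^2
Numerator = (rho_p - rho_f) * g * d^2 = 131 * 9.81 * 2.025e-09 = 2.6023478e-06
Denominator = 18 * mu = 18 * 0.001 = 0.018
v_s = 2.6023478e-06 / 0.018 = 1.44575e-04 m/s
Check: Re = rho_f * v_s * d / mu = 1000 * 1.44575e-04 * 4.5e-05 / 0.001 = 0.00651 < 1, so Stokes' law applies.

1.44575e-04 m/s


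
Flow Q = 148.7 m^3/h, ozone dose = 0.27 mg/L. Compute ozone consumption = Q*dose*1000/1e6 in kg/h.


O3 demand (mg/h) = Q * dose * 1000 = 148.7 * 0.27 * 1000 = 40149 mg/h
Convert mg to kg: 40149 / 1e6 = 0.040149 kg/h

0.040149 kg/h


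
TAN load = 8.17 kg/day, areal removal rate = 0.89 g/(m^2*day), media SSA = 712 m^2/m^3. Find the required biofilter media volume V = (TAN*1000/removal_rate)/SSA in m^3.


A = 8.17*1000 / 0.89 = 9179.7753 m^2
V = 9179.7753 / 712 = 12.8929

12.8929 m^3


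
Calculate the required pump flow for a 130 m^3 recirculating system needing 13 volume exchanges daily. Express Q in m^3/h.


Daily recirculation volume = 130 m^3 * 13 = 1690 m^3/day
Flow rate Q = daily volume / 24 h = 1690 / 24 = 70.4167 m^3/h

70.4167 m^3/h


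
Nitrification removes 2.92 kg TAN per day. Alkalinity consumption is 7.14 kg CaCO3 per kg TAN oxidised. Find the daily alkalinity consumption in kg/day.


Alkalinity factor: 7.14 kg CaCO3 consumed per kg TAN nitrified
alk = 2.92 kg TAN * 7.14 = 20.8488 kg CaCO3/day

20.8488 kg CaCO3/day


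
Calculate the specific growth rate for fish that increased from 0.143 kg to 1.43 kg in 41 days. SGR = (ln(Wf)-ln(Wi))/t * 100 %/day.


ln(W_f) = ln(1.43) = 0.35767444
ln(W_i) = ln(0.143) = -1.9449106
ln(W_f) - ln(W_i) = 0.35767444 - -1.9449106 = 2.302585
SGR = 2.302585 / 41 * 100 = 5.61606 %/day

5.61606 %/day


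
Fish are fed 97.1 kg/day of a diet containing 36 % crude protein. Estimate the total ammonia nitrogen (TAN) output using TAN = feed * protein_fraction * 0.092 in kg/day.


Protein in feed = 97.1 * 36/100 = 34.956 kg/day
TAN = protein * 0.092 = 34.956 * 0.092 = 3.215952 kg/day

3.215952 kg/day


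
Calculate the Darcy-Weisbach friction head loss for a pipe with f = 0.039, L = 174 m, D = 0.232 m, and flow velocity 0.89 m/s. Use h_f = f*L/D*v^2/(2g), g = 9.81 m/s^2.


v^2 = 0.89^2 = 0.7921 m^2/s^2
L/D = 174/0.232 = 750
h_f = f*(L/D)*v^2/(2g) = 0.039 * 750 * 0.7921 / 19.62 = 1.18088 m

1.18088 m


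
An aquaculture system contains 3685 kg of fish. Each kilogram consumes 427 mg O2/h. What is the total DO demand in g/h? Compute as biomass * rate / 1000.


Total O2 consumption (mg/h) = 3685 kg * 427 mg/(kg*h) = 1573495 mg/h
Convert to g/h: 1573495 / 1000 = 1573.495 g/h

1573.495 g/h


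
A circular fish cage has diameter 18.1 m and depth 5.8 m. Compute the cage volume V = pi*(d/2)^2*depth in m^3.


r = d/2 = 18.1/2 = 9.05 m
Base area = pi*r^2 = pi*9.05^2 = 257.30429 m^2
Volume = 257.30429 * 5.8 = 1492.36 m^3

1492.36 m^3


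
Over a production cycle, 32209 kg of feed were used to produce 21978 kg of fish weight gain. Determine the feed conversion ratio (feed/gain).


FCR = feed consumed / weight gained
FCR = 32209 kg / 21978 kg = 1.46551

1.46551


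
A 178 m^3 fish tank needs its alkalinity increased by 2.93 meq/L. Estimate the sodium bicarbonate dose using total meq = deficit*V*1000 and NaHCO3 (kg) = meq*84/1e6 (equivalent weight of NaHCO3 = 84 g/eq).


Tank volume in L = 178 m^3 * 1000 = 178000 L
Total meq required = 2.93 meq/L * 178000 L = 521540 meq
NaHCO3 mass = 521540 meq * 84 mg/meq / 1e6 = 43.8094 kg

43.8094 kg


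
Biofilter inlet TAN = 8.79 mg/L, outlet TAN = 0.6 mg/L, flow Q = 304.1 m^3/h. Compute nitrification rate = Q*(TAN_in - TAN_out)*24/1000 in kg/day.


Concentration drop: TAN_in - TAN_out = 8.79 - 0.6 = 8.19 mg/L
Hourly TAN removed = Q * dTAN = 304.1 m^3/h * 8.19 mg/L = 2490.579 g/h  (m^3/h * mg/L = g/h)
Daily TAN removed = 2490.579 * 24 = 59773.896 g/day
Convert to kg/day: 59773.896 / 1000 = 59.773896 kg/day

59.773896 kg/day


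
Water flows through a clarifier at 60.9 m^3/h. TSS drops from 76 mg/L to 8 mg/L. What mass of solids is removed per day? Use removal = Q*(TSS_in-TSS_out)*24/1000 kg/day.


Concentration drop: TSS_in - TSS_out = 76 - 8 = 68 mg/L
Hourly solids removed = Q * dTSS = 60.9 m^3/h * 68 mg/L = 4141.2 g/h  (m^3/h * mg/L = g/h)
Daily solids removed = 4141.2 * 24 = 99388.8 g/day
Convert g to kg: 99388.8 / 1000 = 99.3888 kg/day

99.3888 kg/day


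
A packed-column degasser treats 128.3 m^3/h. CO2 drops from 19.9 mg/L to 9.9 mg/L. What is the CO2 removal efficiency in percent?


CO2_out / CO2_in = 9.9 / 19.9 = 0.49748744
Fraction remaining = 0.49748744
efficiency = (1 - 0.49748744) * 100 = 50.2513 %

50.2513 %


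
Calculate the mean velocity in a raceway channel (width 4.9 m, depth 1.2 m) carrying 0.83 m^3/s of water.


Cross-sectional area = W * d = 4.9 * 1.2 = 5.88 m^2
Velocity = Q / A = 0.83 / 5.88 = 0.141156 m/s

0.141156 m/s


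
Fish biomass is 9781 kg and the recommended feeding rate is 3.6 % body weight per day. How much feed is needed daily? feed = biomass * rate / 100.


Feeding rate fraction = 3.6% / 100 = 0.036
Daily feed = 9781 kg * 0.036 = 352.116 kg/day

352.116 kg/day


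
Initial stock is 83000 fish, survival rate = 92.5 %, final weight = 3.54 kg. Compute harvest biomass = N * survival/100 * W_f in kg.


Survivors = 83000 * 92.5/100 = 76775 fish
Harvest biomass = survivors * W_f = 76775 * 3.54 = 271783.5 kg

271783.5 kg


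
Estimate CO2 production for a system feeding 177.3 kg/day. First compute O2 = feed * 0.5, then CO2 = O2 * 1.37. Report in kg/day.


O2 = 177.3 * 0.5 = 88.65
CO2 = 88.65 * 1.37 = 121.4505

121.4505 kg/day


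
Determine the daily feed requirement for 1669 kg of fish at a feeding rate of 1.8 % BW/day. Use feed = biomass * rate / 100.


Feeding rate fraction = 1.8% / 100 = 0.018
Daily feed = 1669 kg * 0.018 = 30.042 kg/day

30.042 kg/day


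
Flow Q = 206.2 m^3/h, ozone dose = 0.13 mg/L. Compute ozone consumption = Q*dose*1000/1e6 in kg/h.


O3 demand (mg/h) = Q * dose * 1000 = 206.2 * 0.13 * 1000 = 26806 mg/h
Convert mg to kg: 26806 / 1e6 = 0.026806 kg/h

0.026806 kg/h


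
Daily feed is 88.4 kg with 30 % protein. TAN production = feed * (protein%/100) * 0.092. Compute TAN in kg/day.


Protein in feed = 88.4 * 30/100 = 26.52 kg/day
TAN = protein * 0.092 = 26.52 * 0.092 = 2.43984 kg/day

2.43984 kg/day


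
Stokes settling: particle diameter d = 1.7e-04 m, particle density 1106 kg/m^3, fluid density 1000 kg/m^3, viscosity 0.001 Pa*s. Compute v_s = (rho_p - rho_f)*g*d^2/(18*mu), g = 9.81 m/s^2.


Density difference: rho_p - rho_f = 1106 - 1000 = 106 kg/m^3
d^2 = (1.7e-04)^2 = 2.89e-08 m^2
Numerator = (rho_p - rho_f) * g * d^2 = 106 * 9.81 * 2.89e-08 = 3.0051954e-05
Denominator = 18 * mu = 18 * 0.001 = 0.018
v_s = 3.0051954e-05 / 0.018 = 0.00166955 m/s
Check: Re = rho_f * v_s * d / mu = 1000 * 0.00166955 * 1.7e-04 / 0.001 = 0.284 < 1, so Stokes' law applies.

0.00166955 m/s


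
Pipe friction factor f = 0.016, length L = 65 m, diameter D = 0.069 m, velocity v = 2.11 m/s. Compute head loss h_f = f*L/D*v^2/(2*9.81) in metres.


v^2 = 2.11^2 = 4.4521 m^2/s^2
L/D = 65/0.069 = 942.02899
h_f = f*(L/D)*v^2/(2g) = 0.016 * 942.02899 * 4.4521 / 19.62 = 3.42019 m

3.42019 m


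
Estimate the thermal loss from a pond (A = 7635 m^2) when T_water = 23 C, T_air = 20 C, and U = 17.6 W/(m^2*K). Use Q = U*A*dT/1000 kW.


Temperature difference dT = 23 - 20 = 3 K
Heat loss (W) = U * A * dT = 17.6 * 7635 * 3 = 403128 W
Convert to kW: 403128 / 1000 = 403.128 kW

403.128 kW


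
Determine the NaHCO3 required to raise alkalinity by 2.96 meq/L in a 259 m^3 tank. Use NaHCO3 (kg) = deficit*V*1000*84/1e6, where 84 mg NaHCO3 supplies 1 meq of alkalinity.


Tank volume in L = 259 m^3 * 1000 = 259000 L
Total meq required = 2.96 meq/L * 259000 L = 766640 meq
NaHCO3 mass = 766640 meq * 84 mg/meq / 1e6 = 64.3978 kg

64.3978 kg


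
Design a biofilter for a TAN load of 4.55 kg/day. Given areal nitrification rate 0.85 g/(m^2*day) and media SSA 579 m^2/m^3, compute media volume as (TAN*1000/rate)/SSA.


A = 4.55*1000 / 0.85 = 5352.9412 m^2
V = 5352.9412 / 579 = 9.24515

9.24515 m^3


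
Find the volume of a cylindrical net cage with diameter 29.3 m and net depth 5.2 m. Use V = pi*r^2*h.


r = d/2 = 29.3/2 = 14.65 m
Base area = pi*r^2 = pi*14.65^2 = 674.25647 m^2
Volume = 674.25647 * 5.2 = 3506.13 m^3

3506.13 m^3


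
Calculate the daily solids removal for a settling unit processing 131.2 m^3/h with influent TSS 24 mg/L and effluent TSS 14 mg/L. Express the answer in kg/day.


Concentration drop: TSS_in - TSS_out = 24 - 14 = 10 mg/L
Hourly solids removed = Q * dTSS = 131.2 m^3/h * 10 mg/L = 1312 g/h  (m^3/h * mg/L = g/h)
Daily solids removed = 1312 * 24 = 31488 g/day
Convert g to kg: 31488 / 1000 = 31.488 kg/day

31.488 kg/day


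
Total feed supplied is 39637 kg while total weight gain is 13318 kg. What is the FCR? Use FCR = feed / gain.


FCR = feed consumed / weight gained
FCR = 39637 kg / 13318 kg = 2.9762

2.9762


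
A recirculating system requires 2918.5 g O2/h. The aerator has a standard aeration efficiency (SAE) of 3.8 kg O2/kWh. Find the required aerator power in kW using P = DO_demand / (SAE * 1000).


SAE in g O2/kWh = 3.8 * 1000 = 3800 g/kWh
P = DO_demand / SAE_g = 2918.5 / 3800 = 0.768026 kW

0.768026 kW


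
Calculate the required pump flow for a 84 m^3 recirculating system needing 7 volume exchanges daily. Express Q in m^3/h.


Daily recirculation volume = 84 m^3 * 7 = 588 m^3/day
Flow rate Q = daily volume / 24 h = 588 / 24 = 24.5 m^3/h

24.5 m^3/h


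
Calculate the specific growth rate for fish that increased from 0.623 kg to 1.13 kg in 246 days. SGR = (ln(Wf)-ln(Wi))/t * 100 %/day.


ln(W_f) = ln(1.13) = 0.12221763
ln(W_i) = ln(0.623) = -0.47320876
ln(W_f) - ln(W_i) = 0.12221763 - -0.47320876 = 0.59542639
SGR = 0.59542639 / 246 * 100 = 0.242043 %/day

0.242043 %/day


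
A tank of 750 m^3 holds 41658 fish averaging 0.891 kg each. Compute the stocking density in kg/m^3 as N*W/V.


Total biomass = 41658 fish * 0.891 kg = 37117.278 kg
Density = total biomass / volume = 37117.278 / 750 = 49.4897 kg/m^3

49.4897 kg/m^3


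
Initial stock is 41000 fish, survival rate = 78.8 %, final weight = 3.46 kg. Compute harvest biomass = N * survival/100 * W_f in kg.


Survivors = 41000 * 78.8/100 = 32308 fish
Harvest biomass = survivors * W_f = 32308 * 3.46 = 111785.68 kg

111785.68 kg


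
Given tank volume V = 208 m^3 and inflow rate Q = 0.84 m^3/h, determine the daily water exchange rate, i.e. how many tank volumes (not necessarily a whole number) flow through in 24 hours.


Daily flow volume = 0.84 m^3/h * 24 h = 20.16 m^3/day
Exchanges = daily flow / tank volume = 20.16 / 208 = 0.0969231 exchanges/day

0.0969231 exchanges/day
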